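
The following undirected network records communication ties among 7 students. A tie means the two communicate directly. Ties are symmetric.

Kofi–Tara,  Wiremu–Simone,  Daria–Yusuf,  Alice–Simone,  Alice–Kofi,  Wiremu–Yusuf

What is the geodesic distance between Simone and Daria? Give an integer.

3

One shortest route is Simone – Wiremu – Yusuf – Daria, which uses 3 edges, and at distance 2 from Simone we only reach {Kofi, Yusuf}, which does not include Daria. So d(Simone,Daria) = 3.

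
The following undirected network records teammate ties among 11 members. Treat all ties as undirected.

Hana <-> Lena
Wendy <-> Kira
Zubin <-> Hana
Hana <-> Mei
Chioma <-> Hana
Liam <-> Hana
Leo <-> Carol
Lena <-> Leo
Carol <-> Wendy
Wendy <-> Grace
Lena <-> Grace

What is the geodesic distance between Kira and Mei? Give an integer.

5

One shortest route is Kira – Wendy – Grace – Lena – Hana – Mei, which uses 5 edges, and at distance 4 from Kira we only reach {Hana}, which does not include Mei. So d(Kira,Mei) = 5.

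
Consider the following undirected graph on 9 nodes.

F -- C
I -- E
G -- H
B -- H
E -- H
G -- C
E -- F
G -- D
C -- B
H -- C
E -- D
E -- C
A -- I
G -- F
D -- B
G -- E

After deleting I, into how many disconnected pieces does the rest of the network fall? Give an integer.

Without I, the remaining ties split the others into: {B, C, D, E, F, G, H}; {A}.
That's 2 separate components.

2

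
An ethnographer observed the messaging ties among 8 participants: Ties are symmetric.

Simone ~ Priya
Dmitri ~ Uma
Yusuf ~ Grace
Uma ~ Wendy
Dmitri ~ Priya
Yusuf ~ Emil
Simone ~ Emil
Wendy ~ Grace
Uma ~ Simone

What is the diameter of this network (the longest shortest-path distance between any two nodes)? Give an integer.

4

Eccentricity of each node (its greatest distance to any other): Dmitri:4, Emil:3, Grace:4, Priya:4, Simone:3, Uma:3, Wendy:3, Yusuf:4.
The maximum eccentricity is 4, realized for instance by the pair Grace–Priya via Grace – Yusuf – Emil – Simone – Priya. So the diameter is 4.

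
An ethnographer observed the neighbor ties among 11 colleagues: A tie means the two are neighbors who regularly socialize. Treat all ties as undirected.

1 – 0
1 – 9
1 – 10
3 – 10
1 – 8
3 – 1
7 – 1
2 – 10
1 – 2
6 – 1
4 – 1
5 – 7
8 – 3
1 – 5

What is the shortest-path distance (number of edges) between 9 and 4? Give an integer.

2

One shortest route is 9 – 1 – 4, which uses 2 edges, and 9 and 4 are not directly tied, so nothing shorter exists. So d(9,4) = 2.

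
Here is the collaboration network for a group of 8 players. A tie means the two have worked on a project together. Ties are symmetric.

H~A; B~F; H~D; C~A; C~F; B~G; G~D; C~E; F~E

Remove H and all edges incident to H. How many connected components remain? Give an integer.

H's neighbors (A and D) remain reachable from one another through other ties, so the rest of the network stays in one piece.

1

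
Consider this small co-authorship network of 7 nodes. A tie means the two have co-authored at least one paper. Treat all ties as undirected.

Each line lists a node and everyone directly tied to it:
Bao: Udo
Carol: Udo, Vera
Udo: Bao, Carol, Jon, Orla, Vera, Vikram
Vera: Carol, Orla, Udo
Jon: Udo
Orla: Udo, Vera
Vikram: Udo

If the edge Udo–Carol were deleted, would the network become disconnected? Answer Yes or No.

Even without that edge, Udo still reaches Carol via Udo – Vera – Carol, so the network stays connected. Not a bridge.

No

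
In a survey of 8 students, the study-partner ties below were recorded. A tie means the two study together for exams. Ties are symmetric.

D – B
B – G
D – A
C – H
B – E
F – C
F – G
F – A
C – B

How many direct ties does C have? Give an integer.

3

C is directly tied to B, F, and H. That is 3 neighbors, so the degree of C is 3.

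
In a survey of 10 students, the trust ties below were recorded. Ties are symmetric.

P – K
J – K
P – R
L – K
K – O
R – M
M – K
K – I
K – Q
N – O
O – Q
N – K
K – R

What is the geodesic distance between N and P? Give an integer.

One shortest route is N – K – P, which uses 2 edges, and N and P are not directly tied, so nothing shorter exists. So d(N,P) = 2.

2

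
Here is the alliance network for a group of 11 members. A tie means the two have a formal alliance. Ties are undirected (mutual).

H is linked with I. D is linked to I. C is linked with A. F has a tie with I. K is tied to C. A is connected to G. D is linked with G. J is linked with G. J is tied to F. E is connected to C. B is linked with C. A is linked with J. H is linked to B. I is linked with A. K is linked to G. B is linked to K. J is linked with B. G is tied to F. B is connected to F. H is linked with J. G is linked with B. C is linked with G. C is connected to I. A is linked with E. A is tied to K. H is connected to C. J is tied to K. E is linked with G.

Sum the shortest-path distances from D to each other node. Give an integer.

18

Distances from D: A:2, B:2, C:2, E:2, F:2, G:1, H:2, I:1, J:2, K:2.
Sum = 2 + 2 + 2 + 2 + 2 + 1 + 2 + 1 + 2 + 2 = 18.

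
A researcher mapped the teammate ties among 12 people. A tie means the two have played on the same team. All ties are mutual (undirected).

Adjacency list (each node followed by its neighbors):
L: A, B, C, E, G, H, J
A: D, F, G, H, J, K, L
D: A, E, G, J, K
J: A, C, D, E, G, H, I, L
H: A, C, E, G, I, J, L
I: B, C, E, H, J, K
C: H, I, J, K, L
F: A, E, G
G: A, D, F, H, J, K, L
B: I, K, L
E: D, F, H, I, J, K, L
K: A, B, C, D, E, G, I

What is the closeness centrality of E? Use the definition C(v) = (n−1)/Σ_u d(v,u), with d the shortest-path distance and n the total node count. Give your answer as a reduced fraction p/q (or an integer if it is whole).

11/15

Distances from E: A:2, B:2, C:2, D:1, F:1, G:2, H:1, I:1, J:1, K:1, L:1. Sum = 15.
n = 12, so closeness = 11/15.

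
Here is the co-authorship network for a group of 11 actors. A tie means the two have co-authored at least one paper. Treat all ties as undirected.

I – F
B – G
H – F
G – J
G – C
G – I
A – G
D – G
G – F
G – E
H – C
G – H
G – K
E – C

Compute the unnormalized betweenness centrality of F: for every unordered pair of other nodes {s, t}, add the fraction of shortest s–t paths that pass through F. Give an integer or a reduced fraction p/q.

Pairs whose geodesics pass through F — I–H: 1/2.
All other pairs contribute 0.
Summing the contributions gives betweenness(F) = 1/2.

1/2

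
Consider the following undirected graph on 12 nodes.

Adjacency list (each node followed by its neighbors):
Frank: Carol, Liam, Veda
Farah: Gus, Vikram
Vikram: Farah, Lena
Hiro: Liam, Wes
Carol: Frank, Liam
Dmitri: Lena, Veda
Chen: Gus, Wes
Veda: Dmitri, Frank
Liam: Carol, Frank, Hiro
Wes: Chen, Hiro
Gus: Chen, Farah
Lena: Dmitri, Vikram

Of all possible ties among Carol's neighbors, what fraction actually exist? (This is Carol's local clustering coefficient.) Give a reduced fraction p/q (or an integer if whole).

Carol's neighbors: Frank and Liam (k = 2).
Possible neighbor pairs: C(2,2) = 1. Edges among them: Frank–Liam → e = 1.
Clustering(Carol) = 1/1.

1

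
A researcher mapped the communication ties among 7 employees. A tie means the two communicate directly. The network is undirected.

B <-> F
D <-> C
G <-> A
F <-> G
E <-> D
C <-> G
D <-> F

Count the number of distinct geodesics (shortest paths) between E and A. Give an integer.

The shortest distance is 4. The length-4 paths are: E–D–C–G–A; E–D–F–G–A.
That gives 2 distinct shortest paths.

2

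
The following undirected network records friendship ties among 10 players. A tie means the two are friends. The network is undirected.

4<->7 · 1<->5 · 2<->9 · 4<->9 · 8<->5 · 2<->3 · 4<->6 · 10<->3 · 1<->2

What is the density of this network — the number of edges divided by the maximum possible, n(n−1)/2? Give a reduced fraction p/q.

There are 9 edges and 10 nodes, so the maximum possible is C(10,2) = 45.
Density = 9/45 = 1/5.

1/5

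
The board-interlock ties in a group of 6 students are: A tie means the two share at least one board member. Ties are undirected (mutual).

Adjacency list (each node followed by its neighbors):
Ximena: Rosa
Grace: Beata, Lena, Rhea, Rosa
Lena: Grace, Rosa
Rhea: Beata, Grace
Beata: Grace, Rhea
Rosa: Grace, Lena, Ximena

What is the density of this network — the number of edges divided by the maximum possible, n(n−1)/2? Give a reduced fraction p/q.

7/15

There are 7 edges and 6 nodes, so the maximum possible is C(6,2) = 15.
Density = 7/15.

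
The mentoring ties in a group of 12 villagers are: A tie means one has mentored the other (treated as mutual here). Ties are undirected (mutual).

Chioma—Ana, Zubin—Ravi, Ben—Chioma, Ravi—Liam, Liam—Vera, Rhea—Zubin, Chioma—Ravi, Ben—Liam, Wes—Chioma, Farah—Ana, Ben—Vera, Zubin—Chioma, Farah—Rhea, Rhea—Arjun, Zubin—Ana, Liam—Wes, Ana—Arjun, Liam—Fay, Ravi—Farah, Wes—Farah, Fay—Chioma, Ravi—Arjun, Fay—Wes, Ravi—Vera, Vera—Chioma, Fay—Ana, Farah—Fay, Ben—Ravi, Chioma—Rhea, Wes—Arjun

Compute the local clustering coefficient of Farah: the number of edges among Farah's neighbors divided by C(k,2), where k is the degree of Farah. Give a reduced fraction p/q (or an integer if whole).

Farah's neighbors: Ana, Fay, Ravi, Rhea, and Wes (k = 5).
Possible neighbor pairs: C(5,2) = 10. Edges among them: Ana–Fay, Fay–Wes → e = 2.
Clustering(Farah) = 2/10 = 1/5.

1/5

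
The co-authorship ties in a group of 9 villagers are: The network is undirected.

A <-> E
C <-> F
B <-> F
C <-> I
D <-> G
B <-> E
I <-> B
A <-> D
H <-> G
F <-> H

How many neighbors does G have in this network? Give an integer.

2

G is directly tied to D and H. That is 2 neighbors, so the degree of G is 2.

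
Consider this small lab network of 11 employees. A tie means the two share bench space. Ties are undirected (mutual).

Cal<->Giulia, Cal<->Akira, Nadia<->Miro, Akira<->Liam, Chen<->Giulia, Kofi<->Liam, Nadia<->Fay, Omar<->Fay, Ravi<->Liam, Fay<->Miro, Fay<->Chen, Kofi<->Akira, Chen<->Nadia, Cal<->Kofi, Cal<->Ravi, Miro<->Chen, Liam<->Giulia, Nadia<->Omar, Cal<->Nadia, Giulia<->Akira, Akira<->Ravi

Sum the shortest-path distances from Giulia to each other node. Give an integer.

17

Distances from Giulia: Akira:1, Cal:1, Chen:1, Fay:2, Kofi:2, Liam:1, Miro:2, Nadia:2, Omar:3, Ravi:2.
Sum = 1 + 1 + 1 + 2 + 2 + 1 + 2 + 2 + 3 + 2 = 17.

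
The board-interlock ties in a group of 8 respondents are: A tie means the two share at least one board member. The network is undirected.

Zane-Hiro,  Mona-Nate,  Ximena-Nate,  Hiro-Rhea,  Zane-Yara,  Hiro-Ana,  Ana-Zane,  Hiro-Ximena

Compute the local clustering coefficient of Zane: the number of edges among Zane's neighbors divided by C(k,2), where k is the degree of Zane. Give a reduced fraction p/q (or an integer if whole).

Zane's neighbors: Ana, Hiro, and Yara (k = 3).
Possible neighbor pairs: C(3,2) = 3. Edges among them: Ana–Hiro → e = 1.
Clustering(Zane) = 1/3.

1/3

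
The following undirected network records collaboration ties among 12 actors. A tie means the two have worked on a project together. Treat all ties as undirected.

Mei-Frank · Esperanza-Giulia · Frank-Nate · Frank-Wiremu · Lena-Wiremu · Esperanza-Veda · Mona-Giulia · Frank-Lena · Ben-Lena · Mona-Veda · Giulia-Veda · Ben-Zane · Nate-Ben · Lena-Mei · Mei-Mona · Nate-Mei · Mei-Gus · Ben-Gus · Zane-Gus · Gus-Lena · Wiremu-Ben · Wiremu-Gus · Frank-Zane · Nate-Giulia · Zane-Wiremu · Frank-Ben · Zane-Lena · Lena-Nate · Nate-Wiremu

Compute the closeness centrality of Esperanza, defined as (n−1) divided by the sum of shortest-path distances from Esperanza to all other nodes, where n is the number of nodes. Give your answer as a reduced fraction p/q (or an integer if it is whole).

Distances from Esperanza: Ben:3, Frank:3, Giulia:1, Gus:4, Lena:3, Mei:3, Mona:2, Nate:2, Veda:1, Wiremu:3, Zane:4. Sum = 29.
n = 12, so closeness = 11/29.

11/29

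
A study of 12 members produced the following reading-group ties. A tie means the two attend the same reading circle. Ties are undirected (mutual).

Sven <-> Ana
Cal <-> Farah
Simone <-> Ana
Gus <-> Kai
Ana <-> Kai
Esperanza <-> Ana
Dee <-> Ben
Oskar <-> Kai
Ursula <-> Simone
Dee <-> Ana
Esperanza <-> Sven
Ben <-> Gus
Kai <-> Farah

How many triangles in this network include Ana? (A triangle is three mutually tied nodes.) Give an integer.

1

Ana's neighbors: Dee, Esperanza, Kai, Simone, and Sven.
Neighbor pairs that are themselves tied: Ana–Esperanza–Sven. Each forms one triangle with Ana, for 1 in total.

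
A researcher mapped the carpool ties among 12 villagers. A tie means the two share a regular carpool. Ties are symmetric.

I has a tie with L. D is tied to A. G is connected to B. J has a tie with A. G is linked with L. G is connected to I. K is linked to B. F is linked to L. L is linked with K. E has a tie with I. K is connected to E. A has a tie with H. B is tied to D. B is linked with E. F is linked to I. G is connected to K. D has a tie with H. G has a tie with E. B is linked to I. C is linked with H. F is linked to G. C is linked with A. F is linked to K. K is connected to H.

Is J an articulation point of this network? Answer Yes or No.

No

Even without J, every remaining node can still reach every other (the residual graph is connected), so J is not a cut vertex.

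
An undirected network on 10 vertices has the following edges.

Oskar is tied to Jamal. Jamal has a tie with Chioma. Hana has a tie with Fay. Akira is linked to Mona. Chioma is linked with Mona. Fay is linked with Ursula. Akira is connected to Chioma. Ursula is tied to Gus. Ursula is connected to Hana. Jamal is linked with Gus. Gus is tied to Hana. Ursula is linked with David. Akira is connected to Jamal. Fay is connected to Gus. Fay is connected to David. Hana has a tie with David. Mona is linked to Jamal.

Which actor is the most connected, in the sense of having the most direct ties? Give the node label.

Jamal

Degrees — Akira:3, Chioma:3, David:3, Fay:4, Gus:4, Hana:4, Jamal:5, Mona:3, Oskar:1, Ursula:4.
The maximum is 5, attained only by Jamal.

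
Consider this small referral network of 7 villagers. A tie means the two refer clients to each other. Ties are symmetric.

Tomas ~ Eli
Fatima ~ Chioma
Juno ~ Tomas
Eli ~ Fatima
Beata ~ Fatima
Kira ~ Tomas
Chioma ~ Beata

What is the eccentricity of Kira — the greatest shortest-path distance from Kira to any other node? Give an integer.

4

Distances from Kira: Beata:4, Chioma:4, Eli:2, Fatima:3, Juno:2, Tomas:1.
The largest is 4 (to Beata and Chioma), so the eccentricity of Kira is 4.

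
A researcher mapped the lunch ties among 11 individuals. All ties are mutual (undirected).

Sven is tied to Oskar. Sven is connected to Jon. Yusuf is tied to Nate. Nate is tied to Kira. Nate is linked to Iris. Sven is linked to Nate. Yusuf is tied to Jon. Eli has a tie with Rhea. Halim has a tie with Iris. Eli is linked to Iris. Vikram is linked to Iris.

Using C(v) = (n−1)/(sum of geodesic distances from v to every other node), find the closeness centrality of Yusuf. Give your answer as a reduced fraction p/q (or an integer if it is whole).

5/12

Distances from Yusuf: Eli:3, Halim:3, Iris:2, Jon:1, Kira:2, Nate:1, Oskar:3, Rhea:4, Sven:2, Vikram:3. Sum = 24.
n = 11, so closeness = 10/24 = 5/12.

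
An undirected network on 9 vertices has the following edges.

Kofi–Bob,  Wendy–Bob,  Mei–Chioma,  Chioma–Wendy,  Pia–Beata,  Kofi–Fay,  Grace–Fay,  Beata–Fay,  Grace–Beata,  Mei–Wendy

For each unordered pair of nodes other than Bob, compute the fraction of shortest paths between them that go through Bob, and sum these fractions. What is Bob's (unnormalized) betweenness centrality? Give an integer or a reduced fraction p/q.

Pairs whose geodesics pass through Bob — Pia–Mei: 1; Pia–Chioma: 1; Pia–Wendy: 1; Kofi–Mei: 1; Kofi–Chioma: 1; Kofi–Wendy: 1; Grace–Mei: 1; Grace–Chioma: 1; Grace–Wendy: 1; Beata–Mei: 1; Beata–Chioma: 1; Beata–Wendy: 1; Fay–Mei: 1; Fay–Chioma: 1 … (+1 more pairs).
All other pairs contribute 0.
Summing the contributions gives betweenness(Bob) = 15.

15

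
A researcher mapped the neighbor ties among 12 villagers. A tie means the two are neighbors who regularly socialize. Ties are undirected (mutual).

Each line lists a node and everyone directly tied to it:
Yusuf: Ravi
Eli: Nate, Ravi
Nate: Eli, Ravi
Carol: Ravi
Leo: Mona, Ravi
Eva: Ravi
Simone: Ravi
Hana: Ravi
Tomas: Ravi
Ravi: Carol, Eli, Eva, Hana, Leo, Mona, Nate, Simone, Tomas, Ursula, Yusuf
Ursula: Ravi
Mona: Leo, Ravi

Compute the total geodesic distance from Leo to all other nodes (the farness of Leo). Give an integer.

Distances from Leo: Carol:2, Eli:2, Eva:2, Hana:2, Mona:1, Nate:2, Ravi:1, Simone:2, Tomas:2, Ursula:2, Yusuf:2.
Sum = 2 + 2 + 2 + 2 + 1 + 2 + 1 + 2 + 2 + 2 + 2 = 20.

20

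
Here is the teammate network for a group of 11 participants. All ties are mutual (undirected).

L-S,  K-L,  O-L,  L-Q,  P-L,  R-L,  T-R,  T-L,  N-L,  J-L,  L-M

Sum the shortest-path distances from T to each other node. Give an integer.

18

Distances from T: J:2, K:2, L:1, M:2, N:2, O:2, P:2, Q:2, R:1, S:2.
Sum = 2 + 2 + 1 + 2 + 2 + 2 + 2 + 2 + 1 + 2 = 18.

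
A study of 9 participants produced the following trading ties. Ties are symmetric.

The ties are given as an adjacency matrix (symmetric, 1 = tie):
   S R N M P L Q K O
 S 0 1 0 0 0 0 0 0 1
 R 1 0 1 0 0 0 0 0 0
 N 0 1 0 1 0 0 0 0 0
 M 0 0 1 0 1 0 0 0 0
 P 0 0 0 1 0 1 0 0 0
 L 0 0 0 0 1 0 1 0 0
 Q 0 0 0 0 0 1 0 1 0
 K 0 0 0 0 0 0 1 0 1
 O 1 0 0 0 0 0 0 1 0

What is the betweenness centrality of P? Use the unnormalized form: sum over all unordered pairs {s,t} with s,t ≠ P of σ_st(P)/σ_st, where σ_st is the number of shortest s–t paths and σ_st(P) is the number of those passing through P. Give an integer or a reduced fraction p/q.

Pairs whose geodesics pass through P — R–L: 1; N–L: 1; N–Q: 1; M–L: 1; M–Q: 1; M–K: 1.
All other pairs contribute 0.
Summing the contributions gives betweenness(P) = 6.

6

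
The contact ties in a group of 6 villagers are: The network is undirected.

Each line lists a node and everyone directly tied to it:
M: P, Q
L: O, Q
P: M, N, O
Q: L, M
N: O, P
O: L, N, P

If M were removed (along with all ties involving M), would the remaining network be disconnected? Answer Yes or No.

No

Even without M, every remaining node can still reach every other (the residual graph is connected), so M is not a cut vertex.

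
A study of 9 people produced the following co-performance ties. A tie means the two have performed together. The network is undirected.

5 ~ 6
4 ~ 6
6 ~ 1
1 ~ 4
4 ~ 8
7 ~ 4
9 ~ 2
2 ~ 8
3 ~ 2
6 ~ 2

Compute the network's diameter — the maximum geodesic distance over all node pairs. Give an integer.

Eccentricity of each node (its greatest distance to any other): 1:3, 2:3, 3:4, 4:3, 5:3, 6:2, 7:4, 8:3, 9:4.
The maximum eccentricity is 4, realized for instance by the pair 9–7 via 9 – 2 – 6 – 4 – 7. So the diameter is 4.

4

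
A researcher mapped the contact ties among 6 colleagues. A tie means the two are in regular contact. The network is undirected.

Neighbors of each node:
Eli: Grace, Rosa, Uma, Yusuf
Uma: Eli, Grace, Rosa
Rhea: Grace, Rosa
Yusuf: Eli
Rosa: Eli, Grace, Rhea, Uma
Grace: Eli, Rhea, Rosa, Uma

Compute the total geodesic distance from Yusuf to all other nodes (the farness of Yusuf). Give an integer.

10

Distances from Yusuf: Eli:1, Grace:2, Rhea:3, Rosa:2, Uma:2.
Sum = 1 + 2 + 3 + 2 + 2 = 10.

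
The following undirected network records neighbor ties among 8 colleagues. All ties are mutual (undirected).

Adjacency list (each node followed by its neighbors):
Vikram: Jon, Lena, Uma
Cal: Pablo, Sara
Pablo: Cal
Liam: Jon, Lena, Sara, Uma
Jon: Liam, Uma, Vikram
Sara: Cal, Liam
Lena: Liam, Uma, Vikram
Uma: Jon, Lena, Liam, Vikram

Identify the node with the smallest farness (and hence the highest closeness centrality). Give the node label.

Liam

Farness (sum of distances to all others) for each node — Cal:17, Jon:14, Lena:14, Liam:11, Pablo:23, Sara:13, Uma:13, Vikram:17.
The smallest farness is 11, for Liam, so Liam has the highest closeness.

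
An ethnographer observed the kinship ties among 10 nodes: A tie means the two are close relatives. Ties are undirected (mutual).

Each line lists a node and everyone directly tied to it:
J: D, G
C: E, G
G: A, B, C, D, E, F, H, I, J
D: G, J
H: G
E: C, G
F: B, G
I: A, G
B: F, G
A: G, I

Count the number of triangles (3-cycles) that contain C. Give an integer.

C's neighbors: E and G.
Neighbor pairs that are themselves tied: C–E–G. Each forms one triangle with C, for 1 in total.

1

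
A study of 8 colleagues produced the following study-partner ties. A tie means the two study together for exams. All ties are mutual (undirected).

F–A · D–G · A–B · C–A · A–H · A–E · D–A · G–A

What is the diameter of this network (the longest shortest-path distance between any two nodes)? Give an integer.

2

Eccentricity of each node (its greatest distance to any other): A:1, B:2, C:2, D:2, E:2, F:2, G:2, H:2.
The maximum eccentricity is 2, realized for instance by the pair C–D via C – A – D. So the diameter is 2.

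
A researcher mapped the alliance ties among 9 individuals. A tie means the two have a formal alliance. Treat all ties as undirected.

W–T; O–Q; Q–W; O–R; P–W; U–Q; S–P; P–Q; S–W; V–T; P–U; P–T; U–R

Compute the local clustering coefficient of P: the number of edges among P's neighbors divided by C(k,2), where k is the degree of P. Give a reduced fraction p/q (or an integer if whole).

2/5

P's neighbors: Q, S, T, U, and W (k = 5).
Possible neighbor pairs: C(5,2) = 10. Edges among them: Q–U, Q–W, S–W, T–W → e = 4.
Clustering(P) = 4/10 = 2/5.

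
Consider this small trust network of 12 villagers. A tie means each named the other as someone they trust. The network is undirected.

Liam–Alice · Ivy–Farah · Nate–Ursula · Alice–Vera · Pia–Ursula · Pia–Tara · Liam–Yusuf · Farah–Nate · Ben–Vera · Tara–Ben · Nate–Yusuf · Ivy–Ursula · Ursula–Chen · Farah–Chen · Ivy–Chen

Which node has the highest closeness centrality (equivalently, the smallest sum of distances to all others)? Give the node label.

Ursula

Farness (sum of distances to all others) for each node — Alice:34, Ben:33, Chen:31, Farah:31, Ivy:31, Liam:31, Nate:25, Pia:27, Tara:30, Ursula:24, Vera:35, Yusuf:28.
The smallest farness is 24, for Ursula, so Ursula has the highest closeness.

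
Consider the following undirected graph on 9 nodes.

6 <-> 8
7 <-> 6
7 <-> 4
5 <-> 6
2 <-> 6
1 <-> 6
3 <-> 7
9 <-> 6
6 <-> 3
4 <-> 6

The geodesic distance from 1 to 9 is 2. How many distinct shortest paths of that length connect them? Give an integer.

1

The shortest distance is 2, and the only length-2 path is 1–6–9. So there is exactly 1 shortest path.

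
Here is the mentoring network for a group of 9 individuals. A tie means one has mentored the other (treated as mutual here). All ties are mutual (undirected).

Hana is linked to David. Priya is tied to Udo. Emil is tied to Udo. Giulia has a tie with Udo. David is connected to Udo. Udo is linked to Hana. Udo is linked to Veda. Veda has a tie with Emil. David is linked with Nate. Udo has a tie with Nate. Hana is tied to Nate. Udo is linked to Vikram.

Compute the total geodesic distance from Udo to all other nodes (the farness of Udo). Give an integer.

8

Distances from Udo: David:1, Emil:1, Giulia:1, Hana:1, Nate:1, Priya:1, Veda:1, Vikram:1.
Sum = 1 + 1 + 1 + 1 + 1 + 1 + 1 + 1 = 8.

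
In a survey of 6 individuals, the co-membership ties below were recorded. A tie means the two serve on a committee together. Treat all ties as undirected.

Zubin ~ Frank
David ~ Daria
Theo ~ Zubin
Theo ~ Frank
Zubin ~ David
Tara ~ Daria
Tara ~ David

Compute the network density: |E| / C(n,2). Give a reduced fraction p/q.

7/15

There are 7 edges and 6 nodes, so the maximum possible is C(6,2) = 15.
Density = 7/15.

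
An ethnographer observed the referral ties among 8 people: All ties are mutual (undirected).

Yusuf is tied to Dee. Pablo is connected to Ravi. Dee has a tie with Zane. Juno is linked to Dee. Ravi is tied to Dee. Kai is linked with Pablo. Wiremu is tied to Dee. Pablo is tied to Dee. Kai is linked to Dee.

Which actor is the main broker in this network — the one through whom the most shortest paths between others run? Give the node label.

Dee

Unnormalized betweenness of each node: Dee:37/2, Juno:0, Kai:0, Pablo:1/2, Ravi:0, Wiremu:0, Yusuf:0, Zane:0.
Dee has the largest value, 37/2, making it the main broker — the node through which the most shortest paths run.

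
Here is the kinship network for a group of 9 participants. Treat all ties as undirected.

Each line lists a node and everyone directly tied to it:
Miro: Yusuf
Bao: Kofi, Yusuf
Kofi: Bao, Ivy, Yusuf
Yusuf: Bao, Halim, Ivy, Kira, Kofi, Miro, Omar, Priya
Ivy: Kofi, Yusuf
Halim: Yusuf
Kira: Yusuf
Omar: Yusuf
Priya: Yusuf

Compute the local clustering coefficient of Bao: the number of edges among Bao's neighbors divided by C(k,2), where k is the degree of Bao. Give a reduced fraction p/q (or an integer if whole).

Bao's neighbors: Kofi and Yusuf (k = 2).
Possible neighbor pairs: C(2,2) = 1. Edges among them: Kofi–Yusuf → e = 1.
Clustering(Bao) = 1/1.

1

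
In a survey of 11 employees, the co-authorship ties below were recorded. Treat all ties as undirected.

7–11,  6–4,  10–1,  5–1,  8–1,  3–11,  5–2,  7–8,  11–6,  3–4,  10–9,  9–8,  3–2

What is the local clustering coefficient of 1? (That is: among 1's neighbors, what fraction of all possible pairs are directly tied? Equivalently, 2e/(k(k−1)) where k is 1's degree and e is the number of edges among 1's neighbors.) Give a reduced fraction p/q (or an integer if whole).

0

1's neighbors: 5, 8, and 10 (k = 3).
Possible neighbor pairs: C(3,2) = 3. Edges among them: none → e = 0.
Clustering(1) = 0/3 = 0.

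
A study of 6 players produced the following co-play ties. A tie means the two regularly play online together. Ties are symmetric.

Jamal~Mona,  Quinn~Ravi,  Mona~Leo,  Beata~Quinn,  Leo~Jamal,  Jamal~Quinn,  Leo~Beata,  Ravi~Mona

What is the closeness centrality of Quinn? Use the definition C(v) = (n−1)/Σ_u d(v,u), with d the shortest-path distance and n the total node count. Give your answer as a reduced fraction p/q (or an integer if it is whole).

Distances from Quinn: Beata:1, Jamal:1, Leo:2, Mona:2, Ravi:1. Sum = 7.
n = 6, so closeness = 5/7.

5/7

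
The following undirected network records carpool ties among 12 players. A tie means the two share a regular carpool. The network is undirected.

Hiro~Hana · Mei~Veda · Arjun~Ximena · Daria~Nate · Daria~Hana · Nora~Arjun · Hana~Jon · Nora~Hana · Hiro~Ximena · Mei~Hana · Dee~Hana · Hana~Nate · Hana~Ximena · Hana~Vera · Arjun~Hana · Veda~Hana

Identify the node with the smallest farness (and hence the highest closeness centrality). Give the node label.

Farness (sum of distances to all others) for each node — Arjun:19, Daria:20, Dee:21, Hana:11, Hiro:20, Jon:21, Mei:20, Nate:20, Nora:20, Veda:20, Vera:21, Ximena:19.
The smallest farness is 11, for Hana, so Hana has the highest closeness.

Hana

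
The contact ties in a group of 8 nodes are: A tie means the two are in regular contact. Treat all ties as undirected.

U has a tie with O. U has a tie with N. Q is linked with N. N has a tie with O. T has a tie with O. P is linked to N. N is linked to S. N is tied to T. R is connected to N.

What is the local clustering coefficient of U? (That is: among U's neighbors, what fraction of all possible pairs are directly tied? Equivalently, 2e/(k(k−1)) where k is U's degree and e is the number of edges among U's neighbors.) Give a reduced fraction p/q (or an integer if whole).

1

U's neighbors: N and O (k = 2).
Possible neighbor pairs: C(2,2) = 1. Edges among them: N–O → e = 1.
Clustering(U) = 1/1.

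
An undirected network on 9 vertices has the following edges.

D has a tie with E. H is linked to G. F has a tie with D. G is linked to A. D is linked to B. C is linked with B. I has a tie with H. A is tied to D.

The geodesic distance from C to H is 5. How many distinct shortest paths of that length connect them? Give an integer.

1

The shortest distance is 5, and the only length-5 path is C–B–D–A–G–H. So there is exactly 1 shortest path.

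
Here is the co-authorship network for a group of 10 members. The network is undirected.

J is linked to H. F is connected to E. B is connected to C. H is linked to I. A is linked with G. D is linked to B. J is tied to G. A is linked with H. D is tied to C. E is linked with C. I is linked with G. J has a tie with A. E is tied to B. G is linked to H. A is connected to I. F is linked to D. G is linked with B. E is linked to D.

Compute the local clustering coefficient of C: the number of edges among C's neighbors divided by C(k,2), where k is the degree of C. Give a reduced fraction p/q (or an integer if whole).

1

C's neighbors: B, D, and E (k = 3).
Possible neighbor pairs: C(3,2) = 3. Edges among them: B–D, B–E, D–E → e = 3.
Clustering(C) = 3/3 = 1.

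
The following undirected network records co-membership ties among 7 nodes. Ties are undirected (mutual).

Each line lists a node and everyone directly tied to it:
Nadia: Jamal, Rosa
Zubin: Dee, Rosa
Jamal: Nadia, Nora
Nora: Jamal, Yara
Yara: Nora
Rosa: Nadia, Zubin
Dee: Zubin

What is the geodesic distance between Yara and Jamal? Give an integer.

2

One shortest route is Yara – Nora – Jamal, which uses 2 edges, and Yara and Jamal are not directly tied, so nothing shorter exists. So d(Yara,Jamal) = 2.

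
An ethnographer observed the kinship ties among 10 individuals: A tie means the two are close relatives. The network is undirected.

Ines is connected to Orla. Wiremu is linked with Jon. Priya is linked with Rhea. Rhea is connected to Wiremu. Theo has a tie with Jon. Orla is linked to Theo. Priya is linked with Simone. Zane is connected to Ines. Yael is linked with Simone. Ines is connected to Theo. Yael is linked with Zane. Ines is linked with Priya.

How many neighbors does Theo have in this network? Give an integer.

Theo is directly tied to Ines, Jon, and Orla. That is 3 neighbors, so the degree of Theo is 3.

3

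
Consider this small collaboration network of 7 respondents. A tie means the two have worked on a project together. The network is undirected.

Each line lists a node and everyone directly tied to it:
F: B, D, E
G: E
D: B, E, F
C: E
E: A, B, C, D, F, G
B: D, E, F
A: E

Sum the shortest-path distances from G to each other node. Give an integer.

11

Distances from G: A:2, B:2, C:2, D:2, E:1, F:2.
Sum = 2 + 2 + 2 + 2 + 1 + 2 = 11.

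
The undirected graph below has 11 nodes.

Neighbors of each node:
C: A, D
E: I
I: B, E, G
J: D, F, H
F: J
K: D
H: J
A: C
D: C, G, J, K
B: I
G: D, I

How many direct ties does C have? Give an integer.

2

C is directly tied to A and D. That is 2 neighbors, so the degree of C is 2.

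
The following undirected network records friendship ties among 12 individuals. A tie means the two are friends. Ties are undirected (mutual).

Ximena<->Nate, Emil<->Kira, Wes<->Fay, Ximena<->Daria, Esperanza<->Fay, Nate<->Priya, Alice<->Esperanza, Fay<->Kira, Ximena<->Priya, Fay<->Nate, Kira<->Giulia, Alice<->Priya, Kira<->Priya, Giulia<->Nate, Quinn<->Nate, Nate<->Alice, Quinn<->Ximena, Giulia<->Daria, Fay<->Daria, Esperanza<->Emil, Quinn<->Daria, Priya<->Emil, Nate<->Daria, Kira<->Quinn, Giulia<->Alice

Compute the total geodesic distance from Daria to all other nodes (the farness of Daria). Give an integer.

Distances from Daria: Alice:2, Emil:3, Esperanza:2, Fay:1, Giulia:1, Kira:2, Nate:1, Priya:2, Quinn:1, Wes:2, Ximena:1.
Sum = 2 + 3 + 2 + 1 + 1 + 2 + 1 + 2 + 1 + 2 + 1 = 18.

18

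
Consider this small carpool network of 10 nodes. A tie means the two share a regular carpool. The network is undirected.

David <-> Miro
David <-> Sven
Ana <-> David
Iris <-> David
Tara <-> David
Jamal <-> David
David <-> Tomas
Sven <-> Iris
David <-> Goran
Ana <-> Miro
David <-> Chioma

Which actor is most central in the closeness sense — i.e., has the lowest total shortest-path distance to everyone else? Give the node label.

David

Farness (sum of distances to all others) for each node — Ana:16, Chioma:17, David:9, Goran:17, Iris:16, Jamal:17, Miro:16, Sven:16, Tara:17, Tomas:17.
The smallest farness is 9, for David, so David has the highest closeness.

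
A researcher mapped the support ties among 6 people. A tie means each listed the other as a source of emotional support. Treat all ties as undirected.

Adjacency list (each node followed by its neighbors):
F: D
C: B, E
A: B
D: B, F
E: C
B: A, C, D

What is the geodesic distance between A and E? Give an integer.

One shortest route is A – B – C – E, which uses 3 edges, and at distance 2 from A we only reach {C, D}, which does not include E. So d(A,E) = 3.

3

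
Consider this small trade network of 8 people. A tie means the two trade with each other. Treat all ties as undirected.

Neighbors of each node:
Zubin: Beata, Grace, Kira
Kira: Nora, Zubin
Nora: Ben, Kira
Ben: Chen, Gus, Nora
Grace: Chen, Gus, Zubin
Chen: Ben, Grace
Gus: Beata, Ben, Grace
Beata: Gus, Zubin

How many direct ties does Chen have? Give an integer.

Chen is directly tied to Ben and Grace. That is 2 neighbors, so the degree of Chen is 2.

2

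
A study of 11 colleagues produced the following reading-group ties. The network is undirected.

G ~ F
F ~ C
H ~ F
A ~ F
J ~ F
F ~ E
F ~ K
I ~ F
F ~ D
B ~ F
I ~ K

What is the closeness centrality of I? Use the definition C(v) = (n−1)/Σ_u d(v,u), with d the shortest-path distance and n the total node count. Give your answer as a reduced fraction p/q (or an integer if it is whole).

5/9

Distances from I: A:2, B:2, C:2, D:2, E:2, F:1, G:2, H:2, J:2, K:1. Sum = 18.
n = 11, so closeness = 10/18 = 5/9.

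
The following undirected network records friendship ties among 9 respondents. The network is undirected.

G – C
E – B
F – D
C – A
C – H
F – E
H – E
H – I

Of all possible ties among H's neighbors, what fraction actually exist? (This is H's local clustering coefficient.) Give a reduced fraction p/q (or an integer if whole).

0

H's neighbors: C, E, and I (k = 3).
Possible neighbor pairs: C(3,2) = 3. Edges among them: none → e = 0.
Clustering(H) = 0/3 = 0.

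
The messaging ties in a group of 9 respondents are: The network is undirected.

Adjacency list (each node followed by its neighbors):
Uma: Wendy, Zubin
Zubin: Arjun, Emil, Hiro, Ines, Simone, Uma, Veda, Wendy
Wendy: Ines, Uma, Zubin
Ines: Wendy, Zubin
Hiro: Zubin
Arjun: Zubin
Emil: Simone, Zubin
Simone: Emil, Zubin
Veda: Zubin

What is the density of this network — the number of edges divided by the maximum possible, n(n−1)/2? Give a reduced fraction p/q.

There are 11 edges and 9 nodes, so the maximum possible is C(9,2) = 36.
Density = 11/36.

11/36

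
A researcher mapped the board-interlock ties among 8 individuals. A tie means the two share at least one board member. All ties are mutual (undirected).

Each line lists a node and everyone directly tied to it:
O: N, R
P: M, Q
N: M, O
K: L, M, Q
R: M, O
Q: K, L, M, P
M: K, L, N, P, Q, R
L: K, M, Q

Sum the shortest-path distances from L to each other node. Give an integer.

Distances from L: K:1, M:1, N:2, O:3, P:2, Q:1, R:2.
Sum = 1 + 1 + 2 + 3 + 2 + 1 + 2 = 12.

12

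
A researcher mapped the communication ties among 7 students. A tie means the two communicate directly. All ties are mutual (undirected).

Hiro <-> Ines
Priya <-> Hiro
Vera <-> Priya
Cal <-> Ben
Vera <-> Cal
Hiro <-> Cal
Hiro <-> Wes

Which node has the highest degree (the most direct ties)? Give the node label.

Degrees — Ben:1, Cal:3, Hiro:4, Ines:1, Priya:2, Vera:2, Wes:1.
The maximum is 4, attained only by Hiro.

Hiro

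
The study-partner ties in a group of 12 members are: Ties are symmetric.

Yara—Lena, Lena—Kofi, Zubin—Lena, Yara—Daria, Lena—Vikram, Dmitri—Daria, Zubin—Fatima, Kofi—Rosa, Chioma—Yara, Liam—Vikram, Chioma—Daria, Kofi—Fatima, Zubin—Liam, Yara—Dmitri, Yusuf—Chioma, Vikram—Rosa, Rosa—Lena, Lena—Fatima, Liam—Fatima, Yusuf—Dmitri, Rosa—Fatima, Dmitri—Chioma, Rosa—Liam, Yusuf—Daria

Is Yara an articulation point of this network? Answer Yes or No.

Removing Yara leaves {Fatima, Kofi, Lena, Liam, Rosa, Vikram, and Zubin} with no path to {Chioma, Daria, Dmitri, and Yusuf}, so the network splits into 2 components. Yara is a cut vertex.

Yes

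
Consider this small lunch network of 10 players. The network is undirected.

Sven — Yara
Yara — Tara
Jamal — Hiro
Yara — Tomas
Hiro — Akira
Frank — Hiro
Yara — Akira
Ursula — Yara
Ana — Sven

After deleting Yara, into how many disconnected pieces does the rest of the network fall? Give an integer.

Without Yara, the remaining ties split the others into: {Akira, Frank, Hiro, Jamal}; {Tara}; {Ana, Sven}; {Ursula}; {Tomas}.
That's 5 separate components.

5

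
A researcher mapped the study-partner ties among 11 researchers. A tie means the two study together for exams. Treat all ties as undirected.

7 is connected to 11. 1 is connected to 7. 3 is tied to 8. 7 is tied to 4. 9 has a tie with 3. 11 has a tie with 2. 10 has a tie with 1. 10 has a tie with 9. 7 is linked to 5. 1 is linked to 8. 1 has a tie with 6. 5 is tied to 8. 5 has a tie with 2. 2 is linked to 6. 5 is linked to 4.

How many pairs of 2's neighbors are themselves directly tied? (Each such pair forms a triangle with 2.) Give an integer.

0

2's neighbors are 5, 6, and 11, but none of them are tied to each other, so no triangle contains 2.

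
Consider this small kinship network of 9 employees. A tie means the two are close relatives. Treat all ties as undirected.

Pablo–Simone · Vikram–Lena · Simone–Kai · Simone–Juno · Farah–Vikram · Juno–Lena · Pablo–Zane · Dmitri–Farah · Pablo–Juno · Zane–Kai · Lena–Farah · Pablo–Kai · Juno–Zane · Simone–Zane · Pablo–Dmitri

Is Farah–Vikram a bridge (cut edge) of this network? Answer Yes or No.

Even without that edge, Farah still reaches Vikram via Farah – Lena – Vikram, so the network stays connected. Not a bridge.

No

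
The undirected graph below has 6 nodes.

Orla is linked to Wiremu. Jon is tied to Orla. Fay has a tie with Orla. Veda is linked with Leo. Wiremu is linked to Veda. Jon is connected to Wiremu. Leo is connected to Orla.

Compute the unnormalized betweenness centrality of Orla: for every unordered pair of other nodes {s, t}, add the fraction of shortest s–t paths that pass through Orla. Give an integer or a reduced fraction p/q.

11/2

Pairs whose geodesics pass through Orla — Leo–Wiremu: 1/2; Leo–Fay: 1; Leo–Jon: 1; Wiremu–Fay: 1; Fay–Veda: 2/2; Fay–Jon: 1.
All other pairs contribute 0.
Summing the contributions gives betweenness(Orla) = 11/2.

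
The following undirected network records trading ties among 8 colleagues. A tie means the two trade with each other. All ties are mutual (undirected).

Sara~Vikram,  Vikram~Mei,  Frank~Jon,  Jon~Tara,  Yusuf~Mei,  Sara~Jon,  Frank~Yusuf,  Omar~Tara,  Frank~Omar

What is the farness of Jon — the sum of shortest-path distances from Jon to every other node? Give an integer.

Distances from Jon: Frank:1, Mei:3, Omar:2, Sara:1, Tara:1, Vikram:2, Yusuf:2.
Sum = 1 + 3 + 2 + 1 + 1 + 2 + 2 = 12.

12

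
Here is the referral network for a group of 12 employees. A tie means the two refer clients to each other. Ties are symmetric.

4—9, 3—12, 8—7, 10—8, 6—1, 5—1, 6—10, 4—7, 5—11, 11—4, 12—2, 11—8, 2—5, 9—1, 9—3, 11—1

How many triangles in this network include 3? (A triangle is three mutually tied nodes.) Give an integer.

0

3's neighbors are 9 and 12, but none of them are tied to each other, so no triangle contains 3.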